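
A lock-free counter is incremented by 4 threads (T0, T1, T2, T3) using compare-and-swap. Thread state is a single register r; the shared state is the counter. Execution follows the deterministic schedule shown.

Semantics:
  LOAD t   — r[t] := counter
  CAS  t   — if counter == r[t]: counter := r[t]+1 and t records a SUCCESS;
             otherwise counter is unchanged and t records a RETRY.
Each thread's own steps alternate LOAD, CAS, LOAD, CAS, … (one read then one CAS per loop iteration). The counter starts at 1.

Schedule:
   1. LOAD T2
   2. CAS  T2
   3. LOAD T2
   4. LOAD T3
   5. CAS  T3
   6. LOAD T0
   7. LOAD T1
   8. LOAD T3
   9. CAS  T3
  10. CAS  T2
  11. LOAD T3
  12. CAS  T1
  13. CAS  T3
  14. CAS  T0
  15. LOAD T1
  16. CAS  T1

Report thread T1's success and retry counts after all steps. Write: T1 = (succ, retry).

1. LOAD T2 → mem=1 r[T2]=1 [LOAD]
2. CAS T2 → mem=2 r[T2]=1 [OK]
3. LOAD T2 → mem=2 r[T2]=2 [LOAD]
4. LOAD T3 → mem=2 r[T3]=2 [LOAD]
5. CAS T3 → mem=3 r[T3]=2 [OK]
6. LOAD T0 → mem=3 r[T0]=3 [LOAD]
7. LOAD T1 → mem=3 r[T1]=3 [LOAD]
8. LOAD T3 → mem=3 r[T3]=3 [LOAD]
9. CAS T3 → mem=4 r[T3]=3 [OK]
10. CAS T2 → mem=4 r[T2]=2 [RETRY]
11. LOAD T3 → mem=4 r[T3]=4 [LOAD]
12. CAS T1 → mem=4 r[T1]=3 [RETRY]
13. CAS T3 → mem=5 r[T3]=4 [OK]
14. CAS T0 → mem=5 r[T0]=3 [RETRY]
15. LOAD T1 → mem=5 r[T1]=5 [LOAD]
16. CAS T1 → mem=6 r[T1]=5 [OK]

T1 = (1, 1)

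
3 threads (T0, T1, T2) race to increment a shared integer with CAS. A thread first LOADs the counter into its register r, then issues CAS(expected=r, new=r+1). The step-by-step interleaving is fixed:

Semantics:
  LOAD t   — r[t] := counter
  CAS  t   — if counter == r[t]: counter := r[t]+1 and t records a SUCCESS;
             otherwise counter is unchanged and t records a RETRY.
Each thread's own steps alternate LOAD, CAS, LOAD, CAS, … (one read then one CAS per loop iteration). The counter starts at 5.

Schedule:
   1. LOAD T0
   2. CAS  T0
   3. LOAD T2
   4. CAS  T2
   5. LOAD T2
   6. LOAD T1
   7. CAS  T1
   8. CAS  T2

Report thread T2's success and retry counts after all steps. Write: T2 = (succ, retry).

T2 = (1, 1)

1. LOAD T0 → mem=5 r[T0]=5 [LOAD]
2. CAS T0 → mem=6 r[T0]=5 [OK]
3. LOAD T2 → mem=6 r[T2]=6 [LOAD]
4. CAS T2 → mem=7 r[T2]=6 [OK]
5. LOAD T2 → mem=7 r[T2]=7 [LOAD]
6. LOAD T1 → mem=7 r[T1]=7 [LOAD]
7. CAS T1 → mem=8 r[T1]=7 [OK]
8. CAS T2 → mem=8 r[T2]=7 [RETRY]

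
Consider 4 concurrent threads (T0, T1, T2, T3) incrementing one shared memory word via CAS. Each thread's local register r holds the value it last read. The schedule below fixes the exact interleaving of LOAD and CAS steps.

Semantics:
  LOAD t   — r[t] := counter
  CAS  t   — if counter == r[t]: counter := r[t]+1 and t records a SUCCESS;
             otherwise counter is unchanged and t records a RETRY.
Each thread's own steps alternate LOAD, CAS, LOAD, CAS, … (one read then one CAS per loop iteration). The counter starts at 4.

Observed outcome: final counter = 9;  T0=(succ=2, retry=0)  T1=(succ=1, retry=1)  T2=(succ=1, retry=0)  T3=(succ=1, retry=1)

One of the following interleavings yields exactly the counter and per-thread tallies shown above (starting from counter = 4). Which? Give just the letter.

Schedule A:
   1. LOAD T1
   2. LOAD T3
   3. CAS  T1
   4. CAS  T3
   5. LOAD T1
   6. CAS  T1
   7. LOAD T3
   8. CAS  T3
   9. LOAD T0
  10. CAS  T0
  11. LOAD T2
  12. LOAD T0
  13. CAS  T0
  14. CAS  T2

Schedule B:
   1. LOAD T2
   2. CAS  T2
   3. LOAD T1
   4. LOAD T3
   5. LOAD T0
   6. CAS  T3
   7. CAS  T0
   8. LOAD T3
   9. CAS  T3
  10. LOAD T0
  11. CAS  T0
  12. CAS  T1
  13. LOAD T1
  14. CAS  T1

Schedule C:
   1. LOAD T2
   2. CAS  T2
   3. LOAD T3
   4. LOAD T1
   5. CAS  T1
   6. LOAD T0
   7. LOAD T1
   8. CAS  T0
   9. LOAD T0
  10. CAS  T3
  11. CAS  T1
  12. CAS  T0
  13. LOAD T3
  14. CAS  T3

C

Run C:
   1) LOAD T2:  M=4  r_T2=4
   2) CAS  T2:  M=5  r_T2=4 ✓
   3) LOAD T3:  M=5  r_T3=5
   4) LOAD T1:  M=5  r_T1=5
   5) CAS  T1:  M=6  r_T1=5 ✓
   6) LOAD T0:  M=6  r_T0=6
   7) LOAD T1:  M=6  r_T1=6
   8) CAS  T0:  M=7  r_T0=6 ✓
   9) LOAD T0:  M=7  r_T0=7
  10) CAS  T3:  M=7  r_T3=5 ✗
  11) CAS  T1:  M=7  r_T1=6 ✗
  12) CAS  T0:  M=8  r_T0=7 ✓
  13) LOAD T3:  M=8  r_T3=8
  14) CAS  T3:  M=9  r_T3=8 ✓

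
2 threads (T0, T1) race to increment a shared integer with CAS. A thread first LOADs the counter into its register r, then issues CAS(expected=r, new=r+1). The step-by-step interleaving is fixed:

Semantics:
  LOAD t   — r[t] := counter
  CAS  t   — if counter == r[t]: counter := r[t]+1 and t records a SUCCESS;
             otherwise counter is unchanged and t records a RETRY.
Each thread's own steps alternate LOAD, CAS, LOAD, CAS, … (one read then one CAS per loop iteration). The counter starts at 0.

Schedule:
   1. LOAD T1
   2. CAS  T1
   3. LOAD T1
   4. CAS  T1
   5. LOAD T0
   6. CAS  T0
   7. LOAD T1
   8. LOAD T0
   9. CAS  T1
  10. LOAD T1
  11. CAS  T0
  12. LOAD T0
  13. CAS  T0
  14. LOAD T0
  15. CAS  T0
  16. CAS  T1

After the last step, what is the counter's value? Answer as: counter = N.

counter = 6

step 1: T1 LOAD ⇒ load; ctr=0 reg=0
step 2: T1 CAS ⇒ ok; ctr=1 reg=0
step 3: T1 LOAD ⇒ load; ctr=1 reg=1
step 4: T1 CAS ⇒ ok; ctr=2 reg=1
step 5: T0 LOAD ⇒ load; ctr=2 reg=2
step 6: T0 CAS ⇒ ok; ctr=3 reg=2
step 7: T1 LOAD ⇒ load; ctr=3 reg=3
step 8: T0 LOAD ⇒ load; ctr=3 reg=3
step 9: T1 CAS ⇒ ok; ctr=4 reg=3
step 10: T1 LOAD ⇒ load; ctr=4 reg=4
step 11: T0 CAS ⇒ retry; ctr=4 reg=3
step 12: T0 LOAD ⇒ load; ctr=4 reg=4
step 13: T0 CAS ⇒ ok; ctr=5 reg=4
step 14: T0 LOAD ⇒ load; ctr=5 reg=5
step 15: T0 CAS ⇒ ok; ctr=6 reg=5
step 16: T1 CAS ⇒ retry; ctr=6 reg=4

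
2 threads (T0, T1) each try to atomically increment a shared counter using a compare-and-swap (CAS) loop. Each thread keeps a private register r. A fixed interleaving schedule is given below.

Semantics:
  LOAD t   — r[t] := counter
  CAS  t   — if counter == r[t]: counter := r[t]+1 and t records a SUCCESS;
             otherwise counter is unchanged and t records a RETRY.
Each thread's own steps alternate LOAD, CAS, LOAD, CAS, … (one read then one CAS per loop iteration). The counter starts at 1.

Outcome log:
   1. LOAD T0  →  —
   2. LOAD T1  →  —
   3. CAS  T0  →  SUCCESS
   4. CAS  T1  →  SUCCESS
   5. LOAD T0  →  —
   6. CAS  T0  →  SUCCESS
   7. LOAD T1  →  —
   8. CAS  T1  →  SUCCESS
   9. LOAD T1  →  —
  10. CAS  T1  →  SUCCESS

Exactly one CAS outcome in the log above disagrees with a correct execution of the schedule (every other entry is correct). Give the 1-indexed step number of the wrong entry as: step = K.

step = 4

Reference trace:
step 1: T0 LOAD ⇒ load; ctr=1 reg=1
step 2: T1 LOAD ⇒ load; ctr=1 reg=1
step 3: T0 CAS ⇒ ok; ctr=2 reg=1
step 4: T1 CAS ⇒ retry; ctr=2 reg=1
step 5: T0 LOAD ⇒ load; ctr=2 reg=2
step 6: T0 CAS ⇒ ok; ctr=3 reg=2
step 7: T1 LOAD ⇒ load; ctr=3 reg=3
step 8: T1 CAS ⇒ ok; ctr=4 reg=3
step 9: T1 LOAD ⇒ load; ctr=4 reg=4
step 10: T1 CAS ⇒ ok; ctr=5 reg=4
Flip is step 4.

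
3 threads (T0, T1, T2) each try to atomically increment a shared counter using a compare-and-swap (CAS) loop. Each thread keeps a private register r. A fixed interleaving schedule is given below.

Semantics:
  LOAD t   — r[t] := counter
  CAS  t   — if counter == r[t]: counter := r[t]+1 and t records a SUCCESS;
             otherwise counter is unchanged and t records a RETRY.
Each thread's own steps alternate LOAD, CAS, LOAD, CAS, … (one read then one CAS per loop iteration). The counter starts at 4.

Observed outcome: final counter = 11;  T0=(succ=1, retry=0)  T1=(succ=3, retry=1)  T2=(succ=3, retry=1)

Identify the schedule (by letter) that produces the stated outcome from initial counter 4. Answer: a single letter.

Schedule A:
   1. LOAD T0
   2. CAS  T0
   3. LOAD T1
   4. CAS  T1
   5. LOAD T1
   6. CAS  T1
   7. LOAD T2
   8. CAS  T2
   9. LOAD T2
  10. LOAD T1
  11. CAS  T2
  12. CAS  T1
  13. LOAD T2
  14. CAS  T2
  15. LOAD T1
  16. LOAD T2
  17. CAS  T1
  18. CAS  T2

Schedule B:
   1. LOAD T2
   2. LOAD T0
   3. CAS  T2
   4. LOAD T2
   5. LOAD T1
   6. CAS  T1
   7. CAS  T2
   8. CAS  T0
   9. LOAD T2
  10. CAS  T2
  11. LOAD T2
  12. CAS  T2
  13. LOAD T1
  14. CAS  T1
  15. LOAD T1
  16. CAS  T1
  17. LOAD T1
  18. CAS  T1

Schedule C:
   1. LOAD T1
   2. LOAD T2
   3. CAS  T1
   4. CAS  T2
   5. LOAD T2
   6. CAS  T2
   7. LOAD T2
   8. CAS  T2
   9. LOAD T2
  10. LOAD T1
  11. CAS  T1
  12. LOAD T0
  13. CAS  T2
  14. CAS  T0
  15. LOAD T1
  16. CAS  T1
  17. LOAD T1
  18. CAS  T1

A

Tracing schedule A:
[1] T0.load  rd  (counter 4, T0.r 4)
[2] T0.cas  hit  (counter 5, T0.r 4)
[3] T1.load  rd  (counter 5, T1.r 5)
[4] T1.cas  hit  (counter 6, T1.r 5)
[5] T1.load  rd  (counter 6, T1.r 6)
[6] T1.cas  hit  (counter 7, T1.r 6)
[7] T2.load  rd  (counter 7, T2.r 7)
[8] T2.cas  hit  (counter 8, T2.r 7)
[9] T2.load  rd  (counter 8, T2.r 8)
[10] T1.load  rd  (counter 8, T1.r 8)
[11] T2.cas  hit  (counter 9, T2.r 8)
[12] T1.cas  miss  (counter 9, T1.r 8)
[13] T2.load  rd  (counter 9, T2.r 9)
[14] T2.cas  hit  (counter 10, T2.r 9)
[15] T1.load  rd  (counter 10, T1.r 10)
[16] T2.load  rd  (counter 10, T2.r 10)
[17] T1.cas  hit  (counter 11, T1.r 10)
[18] T2.cas  miss  (counter 11, T2.r 10)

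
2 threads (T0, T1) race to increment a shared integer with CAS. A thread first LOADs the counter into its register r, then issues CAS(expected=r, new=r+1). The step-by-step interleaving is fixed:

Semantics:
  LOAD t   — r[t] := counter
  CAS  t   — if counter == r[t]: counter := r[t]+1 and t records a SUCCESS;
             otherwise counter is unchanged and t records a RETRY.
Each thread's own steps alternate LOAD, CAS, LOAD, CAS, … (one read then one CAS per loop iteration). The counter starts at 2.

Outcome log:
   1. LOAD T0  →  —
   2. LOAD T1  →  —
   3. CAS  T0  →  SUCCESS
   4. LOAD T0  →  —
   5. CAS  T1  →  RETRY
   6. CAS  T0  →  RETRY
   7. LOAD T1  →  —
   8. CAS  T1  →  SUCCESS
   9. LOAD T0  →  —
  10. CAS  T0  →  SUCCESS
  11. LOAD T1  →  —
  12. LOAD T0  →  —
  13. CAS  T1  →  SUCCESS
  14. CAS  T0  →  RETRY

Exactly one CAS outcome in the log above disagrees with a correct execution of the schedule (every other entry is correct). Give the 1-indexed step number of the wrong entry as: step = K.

step = 6

Re-executing:
   1) LOAD T0:  M=2  r_T0=2
   2) LOAD T1:  M=2  r_T1=2
   3) CAS  T0:  M=3  r_T0=2 ✓
   4) LOAD T0:  M=3  r_T0=3
   5) CAS  T1:  M=3  r_T1=2 ✗
   6) CAS  T0:  M=4  r_T0=3 ✓
   7) LOAD T1:  M=4  r_T1=4
   8) CAS  T1:  M=5  r_T1=4 ✓
   9) LOAD T0:  M=5  r_T0=5
  10) CAS  T0:  M=6  r_T0=5 ✓
  11) LOAD T1:  M=6  r_T1=6
  12) LOAD T0:  M=6  r_T0=6
  13) CAS  T1:  M=7  r_T1=6 ✓
  14) CAS  T0:  M=7  r_T0=6 ✗
Flip is step 6.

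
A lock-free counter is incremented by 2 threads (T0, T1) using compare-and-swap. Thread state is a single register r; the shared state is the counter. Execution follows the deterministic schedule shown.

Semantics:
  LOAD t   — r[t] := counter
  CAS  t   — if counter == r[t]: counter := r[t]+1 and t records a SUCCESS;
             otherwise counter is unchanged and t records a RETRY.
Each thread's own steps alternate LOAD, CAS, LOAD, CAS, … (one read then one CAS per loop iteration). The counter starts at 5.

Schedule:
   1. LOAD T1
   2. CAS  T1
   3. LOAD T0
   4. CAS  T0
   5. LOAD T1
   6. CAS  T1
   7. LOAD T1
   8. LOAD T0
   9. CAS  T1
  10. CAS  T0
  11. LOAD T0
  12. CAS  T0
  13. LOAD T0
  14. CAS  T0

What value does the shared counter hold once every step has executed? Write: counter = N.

counter = 11

1. LOAD T1 → mem=5 r[T1]=5 [LOAD]
2. CAS T1 → mem=6 r[T1]=5 [OK]
3. LOAD T0 → mem=6 r[T0]=6 [LOAD]
4. CAS T0 → mem=7 r[T0]=6 [OK]
5. LOAD T1 → mem=7 r[T1]=7 [LOAD]
6. CAS T1 → mem=8 r[T1]=7 [OK]
7. LOAD T1 → mem=8 r[T1]=8 [LOAD]
8. LOAD T0 → mem=8 r[T0]=8 [LOAD]
9. CAS T1 → mem=9 r[T1]=8 [OK]
10. CAS T0 → mem=9 r[T0]=8 [RETRY]
11. LOAD T0 → mem=9 r[T0]=9 [LOAD]
12. CAS T0 → mem=10 r[T0]=9 [OK]
13. LOAD T0 → mem=10 r[T0]=10 [LOAD]
14. CAS T0 → mem=11 r[T0]=10 [OK]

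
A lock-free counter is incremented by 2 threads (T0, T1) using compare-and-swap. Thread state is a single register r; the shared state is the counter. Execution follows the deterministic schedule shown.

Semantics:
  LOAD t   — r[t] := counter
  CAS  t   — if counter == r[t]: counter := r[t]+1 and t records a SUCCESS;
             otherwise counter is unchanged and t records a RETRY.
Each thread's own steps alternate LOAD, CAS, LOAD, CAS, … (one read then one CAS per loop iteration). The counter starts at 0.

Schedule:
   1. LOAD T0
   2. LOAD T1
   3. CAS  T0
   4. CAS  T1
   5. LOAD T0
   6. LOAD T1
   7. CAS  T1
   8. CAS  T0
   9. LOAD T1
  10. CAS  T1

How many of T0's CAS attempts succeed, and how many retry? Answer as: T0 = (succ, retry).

[1] T0.load  rd  (counter 0, T0.r 0)
[2] T1.load  rd  (counter 0, T1.r 0)
[3] T0.cas  hit  (counter 1, T0.r 0)
[4] T1.cas  miss  (counter 1, T1.r 0)
[5] T0.load  rd  (counter 1, T0.r 1)
[6] T1.load  rd  (counter 1, T1.r 1)
[7] T1.cas  hit  (counter 2, T1.r 1)
[8] T0.cas  miss  (counter 2, T0.r 1)
[9] T1.load  rd  (counter 2, T1.r 2)
[10] T1.cas  hit  (counter 3, T1.r 2)

T0 = (1, 1)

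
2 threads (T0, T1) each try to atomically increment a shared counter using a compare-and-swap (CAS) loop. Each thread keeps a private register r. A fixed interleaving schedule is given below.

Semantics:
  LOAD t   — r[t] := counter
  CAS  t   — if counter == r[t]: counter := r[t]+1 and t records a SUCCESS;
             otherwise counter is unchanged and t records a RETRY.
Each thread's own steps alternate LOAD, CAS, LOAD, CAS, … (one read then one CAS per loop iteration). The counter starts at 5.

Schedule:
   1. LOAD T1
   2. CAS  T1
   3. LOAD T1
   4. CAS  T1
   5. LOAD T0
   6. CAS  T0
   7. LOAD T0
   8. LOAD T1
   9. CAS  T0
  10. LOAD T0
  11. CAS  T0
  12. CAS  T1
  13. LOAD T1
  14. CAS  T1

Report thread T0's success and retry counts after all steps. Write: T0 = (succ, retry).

T1 LOAD — after: cnt=5, r=5 — load
T1 CAS — after: cnt=6, r=5 — ok
T1 LOAD — after: cnt=6, r=6 — load
T1 CAS — after: cnt=7, r=6 — ok
T0 LOAD — after: cnt=7, r=7 — load
T0 CAS — after: cnt=8, r=7 — ok
T0 LOAD — after: cnt=8, r=8 — load
T1 LOAD — after: cnt=8, r=8 — load
T0 CAS — after: cnt=9, r=8 — ok
T0 LOAD — after: cnt=9, r=9 — load
T0 CAS — after: cnt=10, r=9 — ok
T1 CAS — after: cnt=10, r=8 — retry
T1 LOAD — after: cnt=10, r=10 — load
T1 CAS — after: cnt=11, r=10 — ok

T0 = (3, 0)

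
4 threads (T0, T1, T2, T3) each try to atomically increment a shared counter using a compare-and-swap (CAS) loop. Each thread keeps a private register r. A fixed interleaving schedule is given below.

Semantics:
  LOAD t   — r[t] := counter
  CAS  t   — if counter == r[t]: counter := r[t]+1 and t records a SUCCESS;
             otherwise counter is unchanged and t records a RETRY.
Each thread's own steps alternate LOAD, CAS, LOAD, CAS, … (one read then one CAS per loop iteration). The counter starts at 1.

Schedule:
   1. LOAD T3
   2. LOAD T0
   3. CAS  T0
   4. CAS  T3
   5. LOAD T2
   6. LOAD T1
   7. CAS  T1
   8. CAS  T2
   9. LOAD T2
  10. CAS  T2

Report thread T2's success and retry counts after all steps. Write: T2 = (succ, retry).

T2 = (1, 1)

[1] T3.load  rd  (counter 1, T3.r 1)
[2] T0.load  rd  (counter 1, T0.r 1)
[3] T0.cas  hit  (counter 2, T0.r 1)
[4] T3.cas  miss  (counter 2, T3.r 1)
[5] T2.load  rd  (counter 2, T2.r 2)
[6] T1.load  rd  (counter 2, T1.r 2)
[7] T1.cas  hit  (counter 3, T1.r 2)
[8] T2.cas  miss  (counter 3, T2.r 2)
[9] T2.load  rd  (counter 3, T2.r 3)
[10] T2.cas  hit  (counter 4, T2.r 3)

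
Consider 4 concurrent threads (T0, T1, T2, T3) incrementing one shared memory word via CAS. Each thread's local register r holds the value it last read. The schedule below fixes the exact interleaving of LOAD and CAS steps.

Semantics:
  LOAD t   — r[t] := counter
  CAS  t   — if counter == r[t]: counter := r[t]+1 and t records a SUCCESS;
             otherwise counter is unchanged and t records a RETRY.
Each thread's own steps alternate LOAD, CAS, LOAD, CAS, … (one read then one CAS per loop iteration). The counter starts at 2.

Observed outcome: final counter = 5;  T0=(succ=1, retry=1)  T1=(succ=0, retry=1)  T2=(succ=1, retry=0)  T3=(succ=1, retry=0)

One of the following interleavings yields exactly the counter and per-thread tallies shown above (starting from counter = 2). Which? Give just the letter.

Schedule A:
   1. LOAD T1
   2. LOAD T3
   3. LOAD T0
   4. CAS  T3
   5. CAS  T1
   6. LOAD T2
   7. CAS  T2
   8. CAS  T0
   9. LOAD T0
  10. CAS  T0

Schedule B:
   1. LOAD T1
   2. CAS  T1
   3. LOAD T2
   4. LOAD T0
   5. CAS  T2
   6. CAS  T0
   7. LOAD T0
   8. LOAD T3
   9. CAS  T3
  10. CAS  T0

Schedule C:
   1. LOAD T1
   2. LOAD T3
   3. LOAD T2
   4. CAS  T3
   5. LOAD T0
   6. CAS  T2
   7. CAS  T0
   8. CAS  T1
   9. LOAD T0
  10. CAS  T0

A

Tracing schedule A:
   1) LOAD T1:  M=2  r_T1=2
   2) LOAD T3:  M=2  r_T3=2
   3) LOAD T0:  M=2  r_T0=2
   4) CAS  T3:  M=3  r_T3=2 ✓
   5) CAS  T1:  M=3  r_T1=2 ✗
   6) LOAD T2:  M=3  r_T2=3
   7) CAS  T2:  M=4  r_T2=3 ✓
   8) CAS  T0:  M=4  r_T0=2 ✗
   9) LOAD T0:  M=4  r_T0=4
  10) CAS  T0:  M=5  r_T0=4 ✓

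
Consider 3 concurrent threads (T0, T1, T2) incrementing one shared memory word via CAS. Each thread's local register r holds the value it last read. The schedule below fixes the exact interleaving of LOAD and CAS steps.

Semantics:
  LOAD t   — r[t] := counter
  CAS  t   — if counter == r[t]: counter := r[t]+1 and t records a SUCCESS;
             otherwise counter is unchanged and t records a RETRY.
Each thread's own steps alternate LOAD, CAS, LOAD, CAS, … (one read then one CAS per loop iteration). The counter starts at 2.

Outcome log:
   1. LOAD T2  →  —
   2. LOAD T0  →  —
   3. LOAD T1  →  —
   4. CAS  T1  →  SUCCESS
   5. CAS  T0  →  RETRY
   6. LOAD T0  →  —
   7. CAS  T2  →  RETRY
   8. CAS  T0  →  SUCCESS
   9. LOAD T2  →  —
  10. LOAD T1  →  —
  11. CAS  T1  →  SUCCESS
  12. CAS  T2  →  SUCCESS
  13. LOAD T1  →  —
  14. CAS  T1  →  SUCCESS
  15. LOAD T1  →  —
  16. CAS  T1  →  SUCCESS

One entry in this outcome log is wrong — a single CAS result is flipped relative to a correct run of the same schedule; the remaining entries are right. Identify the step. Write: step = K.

Reference trace:
T2 LOAD — after: cnt=2, r=2 — load
T0 LOAD — after: cnt=2, r=2 — load
T1 LOAD — after: cnt=2, r=2 — load
T1 CAS — after: cnt=3, r=2 — ok
T0 CAS — after: cnt=3, r=2 — retry
T0 LOAD — after: cnt=3, r=3 — load
T2 CAS — after: cnt=3, r=2 — retry
T0 CAS — after: cnt=4, r=3 — ok
T2 LOAD — after: cnt=4, r=4 — load
T1 LOAD — after: cnt=4, r=4 — load
T1 CAS — after: cnt=5, r=4 — ok
T2 CAS — after: cnt=5, r=4 — retry
T1 LOAD — after: cnt=5, r=5 — load
T1 CAS — after: cnt=6, r=5 — ok
T1 LOAD — after: cnt=6, r=6 — load
T1 CAS — after: cnt=7, r=6 — ok
Mismatch at 12.

step = 12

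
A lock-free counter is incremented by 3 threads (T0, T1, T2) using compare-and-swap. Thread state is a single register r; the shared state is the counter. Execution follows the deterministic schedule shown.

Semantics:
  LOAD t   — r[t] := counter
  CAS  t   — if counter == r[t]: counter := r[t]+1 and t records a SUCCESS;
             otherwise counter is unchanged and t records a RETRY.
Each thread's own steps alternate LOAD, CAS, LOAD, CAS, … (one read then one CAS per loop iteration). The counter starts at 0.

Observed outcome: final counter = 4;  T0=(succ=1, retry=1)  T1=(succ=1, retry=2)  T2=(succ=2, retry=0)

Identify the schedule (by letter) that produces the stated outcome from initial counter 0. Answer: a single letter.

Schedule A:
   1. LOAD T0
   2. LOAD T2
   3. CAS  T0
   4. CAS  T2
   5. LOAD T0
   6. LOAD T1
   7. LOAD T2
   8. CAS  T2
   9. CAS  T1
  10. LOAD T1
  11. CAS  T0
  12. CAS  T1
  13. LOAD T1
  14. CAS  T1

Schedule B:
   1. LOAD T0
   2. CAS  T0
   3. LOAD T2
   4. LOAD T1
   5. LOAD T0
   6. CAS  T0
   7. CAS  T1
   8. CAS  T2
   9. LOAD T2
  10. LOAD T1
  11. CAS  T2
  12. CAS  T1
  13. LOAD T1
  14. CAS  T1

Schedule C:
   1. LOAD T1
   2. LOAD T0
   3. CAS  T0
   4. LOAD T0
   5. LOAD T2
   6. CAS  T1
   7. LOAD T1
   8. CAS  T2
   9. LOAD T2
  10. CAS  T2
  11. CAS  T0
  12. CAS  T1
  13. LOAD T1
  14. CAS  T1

C

Tracing schedule C:
[1] T1.load  rd  (counter 0, T1.r 0)
[2] T0.load  rd  (counter 0, T0.r 0)
[3] T0.cas  hit  (counter 1, T0.r 0)
[4] T0.load  rd  (counter 1, T0.r 1)
[5] T2.load  rd  (counter 1, T2.r 1)
[6] T1.cas  miss  (counter 1, T1.r 0)
[7] T1.load  rd  (counter 1, T1.r 1)
[8] T2.cas  hit  (counter 2, T2.r 1)
[9] T2.load  rd  (counter 2, T2.r 2)
[10] T2.cas  hit  (counter 3, T2.r 2)
[11] T0.cas  miss  (counter 3, T0.r 1)
[12] T1.cas  miss  (counter 3, T1.r 1)
[13] T1.load  rd  (counter 3, T1.r 3)
[14] T1.cas  hit  (counter 4, T1.r 3)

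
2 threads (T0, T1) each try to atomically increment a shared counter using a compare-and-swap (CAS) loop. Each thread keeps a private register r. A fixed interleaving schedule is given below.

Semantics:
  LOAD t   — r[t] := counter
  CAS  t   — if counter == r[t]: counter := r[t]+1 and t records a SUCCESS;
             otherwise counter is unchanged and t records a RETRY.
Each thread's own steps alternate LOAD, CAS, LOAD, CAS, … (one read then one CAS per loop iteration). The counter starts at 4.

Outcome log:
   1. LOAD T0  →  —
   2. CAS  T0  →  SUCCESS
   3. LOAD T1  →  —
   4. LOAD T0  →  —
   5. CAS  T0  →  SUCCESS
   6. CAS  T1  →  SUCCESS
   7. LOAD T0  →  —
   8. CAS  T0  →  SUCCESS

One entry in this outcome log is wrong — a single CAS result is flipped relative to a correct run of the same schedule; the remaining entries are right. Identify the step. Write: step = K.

step = 6

Correct run:
#1 T0 reads 4
#2 T0 CAS(4→5) writes; counter now 5
#3 T1 reads 5
#4 T0 reads 5
#5 T0 CAS(5→6) writes; counter now 6
#6 T1 CAS(5→6) fails; counter now 6
#7 T0 reads 6
#8 T0 CAS(6→7) writes; counter now 7
Mismatch at 6.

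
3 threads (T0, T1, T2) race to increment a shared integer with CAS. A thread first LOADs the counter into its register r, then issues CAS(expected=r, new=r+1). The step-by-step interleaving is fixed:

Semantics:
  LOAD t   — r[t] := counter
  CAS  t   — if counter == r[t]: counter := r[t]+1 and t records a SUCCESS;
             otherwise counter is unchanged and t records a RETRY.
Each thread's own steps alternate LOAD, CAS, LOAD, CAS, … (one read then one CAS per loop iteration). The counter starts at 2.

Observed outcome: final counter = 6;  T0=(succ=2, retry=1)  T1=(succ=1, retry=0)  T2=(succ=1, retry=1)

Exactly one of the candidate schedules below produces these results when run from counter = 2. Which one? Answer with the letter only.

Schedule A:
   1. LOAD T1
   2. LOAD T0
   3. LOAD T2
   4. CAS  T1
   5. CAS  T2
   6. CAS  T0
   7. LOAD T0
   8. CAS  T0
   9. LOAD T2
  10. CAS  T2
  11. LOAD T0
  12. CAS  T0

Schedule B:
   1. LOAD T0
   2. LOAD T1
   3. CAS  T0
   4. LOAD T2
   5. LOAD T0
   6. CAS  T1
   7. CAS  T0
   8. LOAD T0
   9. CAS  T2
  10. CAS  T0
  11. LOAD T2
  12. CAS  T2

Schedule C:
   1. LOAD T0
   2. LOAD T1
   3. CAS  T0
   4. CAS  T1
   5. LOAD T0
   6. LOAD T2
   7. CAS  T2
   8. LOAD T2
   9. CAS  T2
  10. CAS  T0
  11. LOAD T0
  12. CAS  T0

A

Run A:
   1) LOAD T1:  M=2  r_T1=2
   2) LOAD T0:  M=2  r_T0=2
   3) LOAD T2:  M=2  r_T2=2
   4) CAS  T1:  M=3  r_T1=2 ✓
   5) CAS  T2:  M=3  r_T2=2 ✗
   6) CAS  T0:  M=3  r_T0=2 ✗
   7) LOAD T0:  M=3  r_T0=3
   8) CAS  T0:  M=4  r_T0=3 ✓
   9) LOAD T2:  M=4  r_T2=4
  10) CAS  T2:  M=5  r_T2=4 ✓
  11) LOAD T0:  M=5  r_T0=5
  12) CAS  T0:  M=6  r_T0=5 ✓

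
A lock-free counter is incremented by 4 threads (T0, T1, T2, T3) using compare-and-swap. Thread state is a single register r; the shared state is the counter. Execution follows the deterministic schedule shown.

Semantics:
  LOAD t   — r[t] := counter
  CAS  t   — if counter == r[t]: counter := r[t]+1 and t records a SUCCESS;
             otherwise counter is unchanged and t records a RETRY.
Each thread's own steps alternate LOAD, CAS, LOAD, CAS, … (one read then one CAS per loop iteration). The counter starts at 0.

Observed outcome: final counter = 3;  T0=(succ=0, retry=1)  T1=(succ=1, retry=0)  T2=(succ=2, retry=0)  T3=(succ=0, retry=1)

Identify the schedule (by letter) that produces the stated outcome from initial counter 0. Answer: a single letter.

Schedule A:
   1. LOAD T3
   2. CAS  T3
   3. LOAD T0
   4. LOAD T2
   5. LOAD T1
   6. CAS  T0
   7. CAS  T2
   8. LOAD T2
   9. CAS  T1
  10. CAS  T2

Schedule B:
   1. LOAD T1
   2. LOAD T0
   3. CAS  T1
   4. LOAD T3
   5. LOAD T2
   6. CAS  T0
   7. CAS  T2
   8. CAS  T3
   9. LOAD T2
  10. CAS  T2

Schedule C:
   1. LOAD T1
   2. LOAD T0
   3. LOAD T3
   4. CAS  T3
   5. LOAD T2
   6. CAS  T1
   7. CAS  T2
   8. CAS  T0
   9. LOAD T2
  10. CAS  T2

Run B:
T1 LOAD — after: cnt=0, r=0 — load
T0 LOAD — after: cnt=0, r=0 — load
T1 CAS — after: cnt=1, r=0 — ok
T3 LOAD — after: cnt=1, r=1 — load
T2 LOAD — after: cnt=1, r=1 — load
T0 CAS — after: cnt=1, r=0 — retry
T2 CAS — after: cnt=2, r=1 — ok
T3 CAS — after: cnt=2, r=1 — retry
T2 LOAD — after: cnt=2, r=2 — load
T2 CAS — after: cnt=3, r=2 — ok

B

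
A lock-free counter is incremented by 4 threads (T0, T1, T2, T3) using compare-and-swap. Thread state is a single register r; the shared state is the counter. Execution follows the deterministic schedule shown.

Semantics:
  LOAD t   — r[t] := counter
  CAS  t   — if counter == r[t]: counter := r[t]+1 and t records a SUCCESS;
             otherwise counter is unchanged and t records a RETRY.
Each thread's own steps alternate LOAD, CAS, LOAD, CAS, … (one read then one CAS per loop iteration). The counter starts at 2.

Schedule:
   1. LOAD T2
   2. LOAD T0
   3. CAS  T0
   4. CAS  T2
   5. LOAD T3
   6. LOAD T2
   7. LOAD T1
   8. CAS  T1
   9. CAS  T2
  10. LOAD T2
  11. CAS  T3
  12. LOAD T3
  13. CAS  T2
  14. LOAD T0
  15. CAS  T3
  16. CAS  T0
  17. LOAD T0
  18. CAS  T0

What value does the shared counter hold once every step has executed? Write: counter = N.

   1) LOAD T2:  M=2  r_T2=2
   2) LOAD T0:  M=2  r_T0=2
   3) CAS  T0:  M=3  r_T0=2 ✓
   4) CAS  T2:  M=3  r_T2=2 ✗
   5) LOAD T3:  M=3  r_T3=3
   6) LOAD T2:  M=3  r_T2=3
   7) LOAD T1:  M=3  r_T1=3
   8) CAS  T1:  M=4  r_T1=3 ✓
   9) CAS  T2:  M=4  r_T2=3 ✗
  10) LOAD T2:  M=4  r_T2=4
  11) CAS  T3:  M=4  r_T3=3 ✗
  12) LOAD T3:  M=4  r_T3=4
  13) CAS  T2:  M=5  r_T2=4 ✓
  14) LOAD T0:  M=5  r_T0=5
  15) CAS  T3:  M=5  r_T3=4 ✗
  16) CAS  T0:  M=6  r_T0=5 ✓
  17) LOAD T0:  M=6  r_T0=6
  18) CAS  T0:  M=7  r_T0=6 ✓

counter = 7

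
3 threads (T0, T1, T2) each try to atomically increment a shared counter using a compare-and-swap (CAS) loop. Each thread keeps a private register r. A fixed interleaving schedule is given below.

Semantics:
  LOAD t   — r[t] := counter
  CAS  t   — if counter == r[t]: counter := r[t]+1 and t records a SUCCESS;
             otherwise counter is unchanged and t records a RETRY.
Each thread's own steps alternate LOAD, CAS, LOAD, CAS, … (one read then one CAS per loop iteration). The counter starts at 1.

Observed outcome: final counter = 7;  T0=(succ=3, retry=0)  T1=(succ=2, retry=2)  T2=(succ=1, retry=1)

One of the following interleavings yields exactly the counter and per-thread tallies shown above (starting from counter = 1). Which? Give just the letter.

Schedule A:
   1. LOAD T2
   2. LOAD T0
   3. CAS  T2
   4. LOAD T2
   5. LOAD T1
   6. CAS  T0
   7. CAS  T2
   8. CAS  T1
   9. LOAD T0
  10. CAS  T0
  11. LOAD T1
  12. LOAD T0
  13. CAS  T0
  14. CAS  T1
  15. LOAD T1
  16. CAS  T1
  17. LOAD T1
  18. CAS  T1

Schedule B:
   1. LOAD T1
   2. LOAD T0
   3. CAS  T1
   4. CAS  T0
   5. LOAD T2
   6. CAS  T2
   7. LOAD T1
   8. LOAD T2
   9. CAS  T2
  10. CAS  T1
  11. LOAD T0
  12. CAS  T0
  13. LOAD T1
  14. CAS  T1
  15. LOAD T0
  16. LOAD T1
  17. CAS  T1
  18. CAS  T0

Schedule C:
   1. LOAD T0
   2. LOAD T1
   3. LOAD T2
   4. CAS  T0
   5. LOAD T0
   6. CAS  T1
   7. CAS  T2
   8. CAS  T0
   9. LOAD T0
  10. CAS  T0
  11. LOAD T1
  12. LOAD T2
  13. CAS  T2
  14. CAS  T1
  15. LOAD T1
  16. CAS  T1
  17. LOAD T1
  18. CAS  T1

Simulating candidate C:
#1 T0 reads 1
#2 T1 reads 1
#3 T2 reads 1
#4 T0 CAS(1→2) writes; counter now 2
#5 T0 reads 2
#6 T1 CAS(1→2) fails; counter now 2
#7 T2 CAS(1→2) fails; counter now 2
#8 T0 CAS(2→3) writes; counter now 3
#9 T0 reads 3
#10 T0 CAS(3→4) writes; counter now 4
#11 T1 reads 4
#12 T2 reads 4
#13 T2 CAS(4→5) writes; counter now 5
#14 T1 CAS(4→5) fails; counter now 5
#15 T1 reads 5
#16 T1 CAS(5→6) writes; counter now 6
#17 T1 reads 6
#18 T1 CAS(6→7) writes; counter now 7

C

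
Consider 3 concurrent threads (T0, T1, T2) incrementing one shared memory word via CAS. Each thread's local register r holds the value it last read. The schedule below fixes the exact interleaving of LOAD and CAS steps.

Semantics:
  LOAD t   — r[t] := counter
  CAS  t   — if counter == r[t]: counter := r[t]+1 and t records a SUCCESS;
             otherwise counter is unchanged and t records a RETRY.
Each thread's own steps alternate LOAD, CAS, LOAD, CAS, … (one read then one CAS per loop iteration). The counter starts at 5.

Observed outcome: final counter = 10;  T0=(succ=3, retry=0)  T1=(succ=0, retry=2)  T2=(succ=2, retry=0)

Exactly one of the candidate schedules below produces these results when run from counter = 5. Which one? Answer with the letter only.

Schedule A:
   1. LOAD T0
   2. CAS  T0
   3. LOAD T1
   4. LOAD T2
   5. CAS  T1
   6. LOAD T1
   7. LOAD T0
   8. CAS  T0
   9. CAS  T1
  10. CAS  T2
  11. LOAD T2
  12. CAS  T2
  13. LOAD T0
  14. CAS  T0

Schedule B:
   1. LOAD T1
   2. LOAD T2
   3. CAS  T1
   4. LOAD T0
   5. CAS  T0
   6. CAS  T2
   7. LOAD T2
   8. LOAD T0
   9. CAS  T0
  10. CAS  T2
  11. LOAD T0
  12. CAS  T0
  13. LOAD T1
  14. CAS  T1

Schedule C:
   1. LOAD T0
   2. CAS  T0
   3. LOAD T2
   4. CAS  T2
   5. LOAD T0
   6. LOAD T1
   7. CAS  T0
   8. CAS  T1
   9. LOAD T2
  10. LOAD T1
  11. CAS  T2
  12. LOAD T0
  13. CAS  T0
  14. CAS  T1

C

Simulating candidate C:
[1] T0.load  rd  (counter 5, T0.r 5)
[2] T0.cas  hit  (counter 6, T0.r 5)
[3] T2.load  rd  (counter 6, T2.r 6)
[4] T2.cas  hit  (counter 7, T2.r 6)
[5] T0.load  rd  (counter 7, T0.r 7)
[6] T1.load  rd  (counter 7, T1.r 7)
[7] T0.cas  hit  (counter 8, T0.r 7)
[8] T1.cas  miss  (counter 8, T1.r 7)
[9] T2.load  rd  (counter 8, T2.r 8)
[10] T1.load  rd  (counter 8, T1.r 8)
[11] T2.cas  hit  (counter 9, T2.r 8)
[12] T0.load  rd  (counter 9, T0.r 9)
[13] T0.cas  hit  (counter 10, T0.r 9)
[14] T1.cas  miss  (counter 10, T1.r 8)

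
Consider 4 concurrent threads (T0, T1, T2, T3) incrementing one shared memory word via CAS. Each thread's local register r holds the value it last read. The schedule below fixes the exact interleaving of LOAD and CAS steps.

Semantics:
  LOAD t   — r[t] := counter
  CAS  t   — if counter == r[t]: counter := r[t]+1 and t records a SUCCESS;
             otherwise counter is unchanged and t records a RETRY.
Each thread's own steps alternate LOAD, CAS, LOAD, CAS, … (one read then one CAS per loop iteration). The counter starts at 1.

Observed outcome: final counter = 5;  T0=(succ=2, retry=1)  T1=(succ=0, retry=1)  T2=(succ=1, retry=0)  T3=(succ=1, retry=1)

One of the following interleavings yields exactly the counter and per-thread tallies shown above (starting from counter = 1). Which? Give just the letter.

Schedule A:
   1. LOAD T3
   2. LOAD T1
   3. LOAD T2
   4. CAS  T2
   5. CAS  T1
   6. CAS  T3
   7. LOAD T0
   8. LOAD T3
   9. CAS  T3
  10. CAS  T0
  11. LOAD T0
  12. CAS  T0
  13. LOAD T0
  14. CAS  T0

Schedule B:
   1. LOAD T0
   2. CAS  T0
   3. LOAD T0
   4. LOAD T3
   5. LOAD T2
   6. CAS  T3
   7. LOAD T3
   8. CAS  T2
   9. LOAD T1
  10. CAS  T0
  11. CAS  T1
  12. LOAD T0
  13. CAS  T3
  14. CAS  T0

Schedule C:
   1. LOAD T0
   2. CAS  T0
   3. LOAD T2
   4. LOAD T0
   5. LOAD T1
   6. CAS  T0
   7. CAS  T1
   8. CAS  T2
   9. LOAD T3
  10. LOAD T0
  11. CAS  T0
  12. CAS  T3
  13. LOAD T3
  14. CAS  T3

A

Run A:
#1 T3 reads 1
#2 T1 reads 1
#3 T2 reads 1
#4 T2 CAS(1→2) writes; counter now 2
#5 T1 CAS(1→2) fails; counter now 2
#6 T3 CAS(1→2) fails; counter now 2
#7 T0 reads 2
#8 T3 reads 2
#9 T3 CAS(2→3) writes; counter now 3
#10 T0 CAS(2→3) fails; counter now 3
#11 T0 reads 3
#12 T0 CAS(3→4) writes; counter now 4
#13 T0 reads 4
#14 T0 CAS(4→5) writes; counter now 5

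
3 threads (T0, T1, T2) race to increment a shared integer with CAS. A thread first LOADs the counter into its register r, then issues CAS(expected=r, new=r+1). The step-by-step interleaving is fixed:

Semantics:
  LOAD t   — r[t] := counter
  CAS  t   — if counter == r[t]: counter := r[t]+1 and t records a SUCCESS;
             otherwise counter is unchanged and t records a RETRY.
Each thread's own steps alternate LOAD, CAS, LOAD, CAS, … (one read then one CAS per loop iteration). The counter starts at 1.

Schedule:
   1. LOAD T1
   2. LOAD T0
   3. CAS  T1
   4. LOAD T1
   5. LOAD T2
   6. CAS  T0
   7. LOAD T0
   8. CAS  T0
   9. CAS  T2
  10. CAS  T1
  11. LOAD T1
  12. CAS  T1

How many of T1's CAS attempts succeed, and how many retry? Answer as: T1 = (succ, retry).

[1] T1.load  rd  (counter 1, T1.r 1)
[2] T0.load  rd  (counter 1, T0.r 1)
[3] T1.cas  hit  (counter 2, T1.r 1)
[4] T1.load  rd  (counter 2, T1.r 2)
[5] T2.load  rd  (counter 2, T2.r 2)
[6] T0.cas  miss  (counter 2, T0.r 1)
[7] T0.load  rd  (counter 2, T0.r 2)
[8] T0.cas  hit  (counter 3, T0.r 2)
[9] T2.cas  miss  (counter 3, T2.r 2)
[10] T1.cas  miss  (counter 3, T1.r 2)
[11] T1.load  rd  (counter 3, T1.r 3)
[12] T1.cas  hit  (counter 4, T1.r 3)

T1 = (2, 1)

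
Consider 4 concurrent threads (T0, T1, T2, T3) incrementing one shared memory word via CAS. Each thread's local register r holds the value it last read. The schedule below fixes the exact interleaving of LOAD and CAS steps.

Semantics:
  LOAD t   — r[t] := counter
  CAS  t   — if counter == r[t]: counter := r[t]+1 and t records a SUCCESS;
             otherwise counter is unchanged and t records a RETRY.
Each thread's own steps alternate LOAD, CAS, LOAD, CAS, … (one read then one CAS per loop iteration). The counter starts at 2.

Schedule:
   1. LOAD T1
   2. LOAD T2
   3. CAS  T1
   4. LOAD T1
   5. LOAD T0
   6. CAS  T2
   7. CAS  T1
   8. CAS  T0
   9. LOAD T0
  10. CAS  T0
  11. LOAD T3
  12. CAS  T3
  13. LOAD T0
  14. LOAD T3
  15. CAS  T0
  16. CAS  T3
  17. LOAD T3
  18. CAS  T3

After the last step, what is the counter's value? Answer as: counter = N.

counter = 8

[1] T1.load  rd  (counter 2, T1.r 2)
[2] T2.load  rd  (counter 2, T2.r 2)
[3] T1.cas  hit  (counter 3, T1.r 2)
[4] T1.load  rd  (counter 3, T1.r 3)
[5] T0.load  rd  (counter 3, T0.r 3)
[6] T2.cas  miss  (counter 3, T2.r 2)
[7] T1.cas  hit  (counter 4, T1.r 3)
[8] T0.cas  miss  (counter 4, T0.r 3)
[9] T0.load  rd  (counter 4, T0.r 4)
[10] T0.cas  hit  (counter 5, T0.r 4)
[11] T3.load  rd  (counter 5, T3.r 5)
[12] T3.cas  hit  (counter 6, T3.r 5)
[13] T0.load  rd  (counter 6, T0.r 6)
[14] T3.load  rd  (counter 6, T3.r 6)
[15] T0.cas  hit  (counter 7, T0.r 6)
[16] T3.cas  miss  (counter 7, T3.r 6)
[17] T3.load  rd  (counter 7, T3.r 7)
[18] T3.cas  hit  (counter 8, T3.r 7)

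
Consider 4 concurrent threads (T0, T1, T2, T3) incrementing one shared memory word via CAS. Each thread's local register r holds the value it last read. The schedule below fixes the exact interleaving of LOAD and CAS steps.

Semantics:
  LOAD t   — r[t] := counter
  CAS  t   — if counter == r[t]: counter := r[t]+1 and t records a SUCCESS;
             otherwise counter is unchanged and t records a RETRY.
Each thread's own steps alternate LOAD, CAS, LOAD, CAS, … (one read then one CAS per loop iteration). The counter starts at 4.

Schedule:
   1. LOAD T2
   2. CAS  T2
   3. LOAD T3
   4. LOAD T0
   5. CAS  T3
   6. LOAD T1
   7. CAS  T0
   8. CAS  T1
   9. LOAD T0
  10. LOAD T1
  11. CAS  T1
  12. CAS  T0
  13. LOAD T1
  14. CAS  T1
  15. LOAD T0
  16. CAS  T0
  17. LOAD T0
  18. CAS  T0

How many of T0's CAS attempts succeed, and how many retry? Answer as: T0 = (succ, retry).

T0 = (2, 2)

1. LOAD T2 → mem=4 r[T2]=4 [LOAD]
2. CAS T2 → mem=5 r[T2]=4 [OK]
3. LOAD T3 → mem=5 r[T3]=5 [LOAD]
4. LOAD T0 → mem=5 r[T0]=5 [LOAD]
5. CAS T3 → mem=6 r[T3]=5 [OK]
6. LOAD T1 → mem=6 r[T1]=6 [LOAD]
7. CAS T0 → mem=6 r[T0]=5 [RETRY]
8. CAS T1 → mem=7 r[T1]=6 [OK]
9. LOAD T0 → mem=7 r[T0]=7 [LOAD]
10. LOAD T1 → mem=7 r[T1]=7 [LOAD]
11. CAS T1 → mem=8 r[T1]=7 [OK]
12. CAS T0 → mem=8 r[T0]=7 [RETRY]
13. LOAD T1 → mem=8 r[T1]=8 [LOAD]
14. CAS T1 → mem=9 r[T1]=8 [OK]
15. LOAD T0 → mem=9 r[T0]=9 [LOAD]
16. CAS T0 → mem=10 r[T0]=9 [OK]
17. LOAD T0 → mem=10 r[T0]=10 [LOAD]
18. CAS T0 → mem=11 r[T0]=10 [OK]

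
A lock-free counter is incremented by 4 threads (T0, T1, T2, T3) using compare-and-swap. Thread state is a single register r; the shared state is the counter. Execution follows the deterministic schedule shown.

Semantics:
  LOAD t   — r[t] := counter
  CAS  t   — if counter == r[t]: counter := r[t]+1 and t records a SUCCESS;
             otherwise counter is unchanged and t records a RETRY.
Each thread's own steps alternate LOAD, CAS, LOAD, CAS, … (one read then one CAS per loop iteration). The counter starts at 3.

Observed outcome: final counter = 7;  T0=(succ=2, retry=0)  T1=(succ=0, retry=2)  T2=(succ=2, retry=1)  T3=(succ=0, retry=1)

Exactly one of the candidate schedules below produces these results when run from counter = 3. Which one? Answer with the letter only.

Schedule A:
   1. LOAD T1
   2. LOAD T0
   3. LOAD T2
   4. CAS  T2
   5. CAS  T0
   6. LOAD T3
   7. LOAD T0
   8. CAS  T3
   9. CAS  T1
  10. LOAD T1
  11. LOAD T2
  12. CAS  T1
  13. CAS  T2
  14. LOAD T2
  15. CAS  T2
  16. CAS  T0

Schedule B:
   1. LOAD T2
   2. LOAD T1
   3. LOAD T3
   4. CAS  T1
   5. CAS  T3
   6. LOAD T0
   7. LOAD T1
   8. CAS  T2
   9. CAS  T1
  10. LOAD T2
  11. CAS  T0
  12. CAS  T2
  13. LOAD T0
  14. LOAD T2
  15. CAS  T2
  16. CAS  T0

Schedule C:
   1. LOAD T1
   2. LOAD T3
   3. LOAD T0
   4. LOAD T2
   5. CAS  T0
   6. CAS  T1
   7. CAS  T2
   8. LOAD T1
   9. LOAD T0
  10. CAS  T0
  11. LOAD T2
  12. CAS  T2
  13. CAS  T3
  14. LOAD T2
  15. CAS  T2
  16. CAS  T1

Simulating candidate C:
T1 LOAD — after: cnt=3, r=3 — load
T3 LOAD — after: cnt=3, r=3 — load
T0 LOAD — after: cnt=3, r=3 — load
T2 LOAD — after: cnt=3, r=3 — load
T0 CAS — after: cnt=4, r=3 — ok
T1 CAS — after: cnt=4, r=3 — retry
T2 CAS — after: cnt=4, r=3 — retry
T1 LOAD — after: cnt=4, r=4 — load
T0 LOAD — after: cnt=4, r=4 — load
T0 CAS — after: cnt=5, r=4 — ok
T2 LOAD — after: cnt=5, r=5 — load
T2 CAS — after: cnt=6, r=5 — ok
T3 CAS — after: cnt=6, r=3 — retry
T2 LOAD — after: cnt=6, r=6 — load
T2 CAS — after: cnt=7, r=6 — ok
T1 CAS — after: cnt=7, r=4 — retry

C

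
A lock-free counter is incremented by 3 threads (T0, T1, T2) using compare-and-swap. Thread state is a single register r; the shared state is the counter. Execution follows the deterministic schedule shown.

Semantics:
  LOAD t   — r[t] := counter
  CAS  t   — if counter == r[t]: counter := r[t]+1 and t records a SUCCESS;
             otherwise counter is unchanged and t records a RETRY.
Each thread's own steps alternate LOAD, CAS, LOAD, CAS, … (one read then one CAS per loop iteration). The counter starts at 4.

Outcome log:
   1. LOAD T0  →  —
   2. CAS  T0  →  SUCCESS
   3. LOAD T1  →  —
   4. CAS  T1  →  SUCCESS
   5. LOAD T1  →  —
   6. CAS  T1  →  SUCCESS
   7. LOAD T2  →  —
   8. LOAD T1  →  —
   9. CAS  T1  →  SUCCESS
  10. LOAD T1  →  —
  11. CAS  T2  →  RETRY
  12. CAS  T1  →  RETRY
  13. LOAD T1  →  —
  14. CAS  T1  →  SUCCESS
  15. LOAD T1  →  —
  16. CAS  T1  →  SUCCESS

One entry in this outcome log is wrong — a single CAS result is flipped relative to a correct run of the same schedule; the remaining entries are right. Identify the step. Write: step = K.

step = 12

Re-executing:
step 1: T0 LOAD ⇒ load; ctr=4 reg=4
step 2: T0 CAS ⇒ ok; ctr=5 reg=4
step 3: T1 LOAD ⇒ load; ctr=5 reg=5
step 4: T1 CAS ⇒ ok; ctr=6 reg=5
step 5: T1 LOAD ⇒ load; ctr=6 reg=6
step 6: T1 CAS ⇒ ok; ctr=7 reg=6
step 7: T2 LOAD ⇒ load; ctr=7 reg=7
step 8: T1 LOAD ⇒ load; ctr=7 reg=7
step 9: T1 CAS ⇒ ok; ctr=8 reg=7
step 10: T1 LOAD ⇒ load; ctr=8 reg=8
step 11: T2 CAS ⇒ retry; ctr=8 reg=7
step 12: T1 CAS ⇒ ok; ctr=9 reg=8
step 13: T1 LOAD ⇒ load; ctr=9 reg=9
step 14: T1 CAS ⇒ ok; ctr=10 reg=9
step 15: T1 LOAD ⇒ load; ctr=10 reg=10
step 16: T1 CAS ⇒ ok; ctr=11 reg=10
Mismatch at 12.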